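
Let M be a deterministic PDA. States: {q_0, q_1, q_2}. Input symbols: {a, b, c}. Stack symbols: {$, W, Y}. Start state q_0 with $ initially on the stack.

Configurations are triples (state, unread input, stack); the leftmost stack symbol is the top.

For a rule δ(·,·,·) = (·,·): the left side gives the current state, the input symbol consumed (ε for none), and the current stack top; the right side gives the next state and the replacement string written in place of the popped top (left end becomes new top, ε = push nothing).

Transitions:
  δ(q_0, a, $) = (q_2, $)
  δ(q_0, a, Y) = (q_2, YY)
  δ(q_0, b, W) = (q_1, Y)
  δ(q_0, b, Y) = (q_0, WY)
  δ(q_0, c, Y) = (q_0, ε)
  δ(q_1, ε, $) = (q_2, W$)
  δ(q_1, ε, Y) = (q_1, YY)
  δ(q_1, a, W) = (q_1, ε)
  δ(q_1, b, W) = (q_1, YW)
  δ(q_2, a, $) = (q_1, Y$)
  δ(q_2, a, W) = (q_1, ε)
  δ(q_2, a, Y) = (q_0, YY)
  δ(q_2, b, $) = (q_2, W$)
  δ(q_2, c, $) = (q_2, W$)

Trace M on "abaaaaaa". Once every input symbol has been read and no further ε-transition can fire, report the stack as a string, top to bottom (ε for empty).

(q_0, abaaaaaa, $)
  read a, top $: go to q_2, push $ → (q_2, baaaaaa, $)
  read b, top $: go to q_2, push W$ → (q_2, aaaaaa, W$)
  read a, top W: go to q_1, push ε → (q_1, aaaaa, $)
  ε-move, top $: go to q_2, push W$ → (q_2, aaaaa, W$)
  read a, top W: go to q_1, push ε → (q_1, aaaa, $)
  ε-move, top $: go to q_2, push W$ → (q_2, aaaa, W$)
  read a, top W: go to q_1, push ε → (q_1, aaa, $)
  ε-move, top $: go to q_2, push W$ → (q_2, aaa, W$)
  read a, top W: go to q_1, push ε → (q_1, aa, $)
  ε-move, top $: go to q_2, push W$ → (q_2, aa, W$)
  read a, top W: go to q_1, push ε → (q_1, a, $)
  ε-move, top $: go to q_2, push W$ → (q_2, a, W$)
  read a, top W: go to q_1, push ε → (q_1, ε, $)
  ε-move, top $: go to q_2, push W$ → (q_2, ε, W$)
All input consumed in state q_2 with stack W$.

W$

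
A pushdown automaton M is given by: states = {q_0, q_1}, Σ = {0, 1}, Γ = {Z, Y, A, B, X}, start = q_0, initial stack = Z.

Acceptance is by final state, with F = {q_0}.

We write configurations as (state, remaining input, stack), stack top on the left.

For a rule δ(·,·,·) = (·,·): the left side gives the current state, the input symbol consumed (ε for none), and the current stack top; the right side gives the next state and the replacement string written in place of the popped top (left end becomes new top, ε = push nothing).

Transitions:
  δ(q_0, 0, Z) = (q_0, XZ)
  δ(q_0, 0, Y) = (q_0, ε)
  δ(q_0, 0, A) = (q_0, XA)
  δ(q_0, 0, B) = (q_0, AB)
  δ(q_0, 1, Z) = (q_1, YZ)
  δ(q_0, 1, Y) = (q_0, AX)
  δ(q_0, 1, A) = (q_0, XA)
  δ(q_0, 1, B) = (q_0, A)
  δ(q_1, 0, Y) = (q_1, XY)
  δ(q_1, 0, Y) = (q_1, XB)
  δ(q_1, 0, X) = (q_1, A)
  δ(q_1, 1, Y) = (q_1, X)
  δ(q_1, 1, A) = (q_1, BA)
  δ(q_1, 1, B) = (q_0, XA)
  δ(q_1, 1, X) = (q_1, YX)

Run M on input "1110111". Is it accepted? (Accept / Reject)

No computation consumes all input and reaches a final state.

Reject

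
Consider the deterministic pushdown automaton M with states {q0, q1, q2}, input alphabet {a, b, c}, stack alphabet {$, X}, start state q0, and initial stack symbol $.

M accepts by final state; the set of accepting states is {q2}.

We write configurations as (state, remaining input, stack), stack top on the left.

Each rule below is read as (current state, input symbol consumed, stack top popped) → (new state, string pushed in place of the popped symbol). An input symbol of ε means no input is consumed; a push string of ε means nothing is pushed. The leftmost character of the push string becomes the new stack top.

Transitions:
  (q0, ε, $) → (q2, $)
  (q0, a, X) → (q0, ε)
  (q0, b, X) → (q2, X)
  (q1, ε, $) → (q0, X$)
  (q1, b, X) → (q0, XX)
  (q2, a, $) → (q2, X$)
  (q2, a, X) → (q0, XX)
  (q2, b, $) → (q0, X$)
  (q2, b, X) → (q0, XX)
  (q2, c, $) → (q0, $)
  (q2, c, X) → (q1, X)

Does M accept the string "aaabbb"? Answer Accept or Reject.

(q0, aaabbb, $) ⊢ (q2, aaabbb, $) ⊢ (q2, aabbb, X$) ⊢ (q0, abbb, XX$) ⊢ (q0, bbb, X$) ⊢ (q2, bb, X$) ⊢ (q0, b, XX$) ⊢ (q2, ε, XX$)
All input consumed; state q2 ∈ F.

Accept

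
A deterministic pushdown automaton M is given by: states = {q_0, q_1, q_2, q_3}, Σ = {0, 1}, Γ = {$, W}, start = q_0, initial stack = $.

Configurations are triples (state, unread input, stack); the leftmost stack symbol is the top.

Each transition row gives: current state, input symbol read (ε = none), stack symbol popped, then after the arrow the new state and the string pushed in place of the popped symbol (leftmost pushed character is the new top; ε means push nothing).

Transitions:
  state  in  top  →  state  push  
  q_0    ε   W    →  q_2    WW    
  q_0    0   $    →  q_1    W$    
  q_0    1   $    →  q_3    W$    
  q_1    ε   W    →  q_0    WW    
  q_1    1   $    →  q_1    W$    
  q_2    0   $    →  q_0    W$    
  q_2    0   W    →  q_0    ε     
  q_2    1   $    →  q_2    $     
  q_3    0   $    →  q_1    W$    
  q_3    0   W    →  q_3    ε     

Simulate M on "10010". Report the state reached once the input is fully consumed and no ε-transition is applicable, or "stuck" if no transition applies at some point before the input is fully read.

(q_0, 10010, $) ⊢ (q_3, 0010, W$) ⊢ (q_3, 010, $) ⊢ (q_1, 10, W$) ⊢ (q_0, 10, WW$) ⊢ (q_2, 10, WWW$)
No transition for (q_2, 1, top W); M blocks with input 10 remaining.

stuck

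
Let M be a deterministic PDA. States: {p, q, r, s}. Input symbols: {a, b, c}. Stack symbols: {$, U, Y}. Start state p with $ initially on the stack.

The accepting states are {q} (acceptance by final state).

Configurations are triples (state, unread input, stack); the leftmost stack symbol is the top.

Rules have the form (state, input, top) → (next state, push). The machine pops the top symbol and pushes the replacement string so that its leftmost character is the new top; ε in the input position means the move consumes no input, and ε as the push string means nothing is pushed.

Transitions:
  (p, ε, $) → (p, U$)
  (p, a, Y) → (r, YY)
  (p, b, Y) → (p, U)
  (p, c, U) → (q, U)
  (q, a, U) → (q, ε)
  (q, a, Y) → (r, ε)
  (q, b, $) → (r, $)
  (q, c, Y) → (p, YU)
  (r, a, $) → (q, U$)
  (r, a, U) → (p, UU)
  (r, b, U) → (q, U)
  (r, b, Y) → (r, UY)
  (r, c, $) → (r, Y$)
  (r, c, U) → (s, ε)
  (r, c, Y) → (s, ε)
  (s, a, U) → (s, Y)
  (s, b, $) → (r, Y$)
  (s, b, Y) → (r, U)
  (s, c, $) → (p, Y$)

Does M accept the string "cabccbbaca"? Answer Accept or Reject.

Accept

(p, cabccbbaca, $) ⊢ (p, cabccbbaca, U$) ⊢ (q, abccbbaca, U$) ⊢ (q, bccbbaca, $) ⊢ (r, ccbbaca, $) ⊢ (r, cbbaca, Y$) ⊢ (s, bbaca, $) ⊢ (r, baca, Y$) ⊢ (r, aca, UY$) ⊢ (p, ca, UUY$) ⊢ (q, a, UUY$) ⊢ (q, ε, UY$)
All input consumed; state q ∈ F.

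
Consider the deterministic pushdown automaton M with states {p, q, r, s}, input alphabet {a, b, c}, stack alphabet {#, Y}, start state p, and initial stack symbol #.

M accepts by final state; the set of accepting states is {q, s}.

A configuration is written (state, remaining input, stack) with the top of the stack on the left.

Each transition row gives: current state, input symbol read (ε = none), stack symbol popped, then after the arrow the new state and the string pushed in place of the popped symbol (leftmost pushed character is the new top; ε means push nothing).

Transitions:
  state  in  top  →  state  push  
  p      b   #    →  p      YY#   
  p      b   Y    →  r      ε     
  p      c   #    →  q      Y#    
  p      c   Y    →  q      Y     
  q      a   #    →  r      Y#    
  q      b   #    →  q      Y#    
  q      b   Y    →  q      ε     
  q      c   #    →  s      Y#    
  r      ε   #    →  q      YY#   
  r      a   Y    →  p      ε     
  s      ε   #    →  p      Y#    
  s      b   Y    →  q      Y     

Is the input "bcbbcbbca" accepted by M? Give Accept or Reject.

(p, bcbbcbbca, #) ⊢ (p, cbbcbbca, YY#) ⊢ (q, bbcbbca, YY#) ⊢ (q, bcbbca, Y#) ⊢ (q, cbbca, #) ⊢ (s, bbca, Y#) ⊢ (q, bca, Y#) ⊢ (q, ca, #) ⊢ (s, a, Y#)
No transition applies at (s, a, Y#); input not fully consumed.

Reject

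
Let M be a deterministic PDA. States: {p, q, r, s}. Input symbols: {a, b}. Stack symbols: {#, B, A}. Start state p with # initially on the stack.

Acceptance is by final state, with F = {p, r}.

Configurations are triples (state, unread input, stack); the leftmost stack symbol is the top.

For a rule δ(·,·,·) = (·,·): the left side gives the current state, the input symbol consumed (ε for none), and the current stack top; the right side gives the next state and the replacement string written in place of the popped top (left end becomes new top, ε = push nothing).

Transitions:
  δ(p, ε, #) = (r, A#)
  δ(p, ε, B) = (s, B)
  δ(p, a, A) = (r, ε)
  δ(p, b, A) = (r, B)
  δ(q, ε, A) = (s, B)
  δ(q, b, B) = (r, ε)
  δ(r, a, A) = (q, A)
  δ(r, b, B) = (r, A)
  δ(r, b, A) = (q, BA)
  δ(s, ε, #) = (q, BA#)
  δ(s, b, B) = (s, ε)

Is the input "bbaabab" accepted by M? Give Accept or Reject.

(p, bbaabab, #)
  ε-move, top #: go to r, push A# → (r, bbaabab, A#)
  read b, top A: go to q, push BA → (q, baabab, BA#)
  read b, top B: go to r, push ε → (r, aabab, A#)
  read a, top A: go to q, push A → (q, abab, A#)
  ε-move, top A: go to s, push B → (s, abab, B#)
No transition applies at (s, abab, B#); input not fully consumed.

Reject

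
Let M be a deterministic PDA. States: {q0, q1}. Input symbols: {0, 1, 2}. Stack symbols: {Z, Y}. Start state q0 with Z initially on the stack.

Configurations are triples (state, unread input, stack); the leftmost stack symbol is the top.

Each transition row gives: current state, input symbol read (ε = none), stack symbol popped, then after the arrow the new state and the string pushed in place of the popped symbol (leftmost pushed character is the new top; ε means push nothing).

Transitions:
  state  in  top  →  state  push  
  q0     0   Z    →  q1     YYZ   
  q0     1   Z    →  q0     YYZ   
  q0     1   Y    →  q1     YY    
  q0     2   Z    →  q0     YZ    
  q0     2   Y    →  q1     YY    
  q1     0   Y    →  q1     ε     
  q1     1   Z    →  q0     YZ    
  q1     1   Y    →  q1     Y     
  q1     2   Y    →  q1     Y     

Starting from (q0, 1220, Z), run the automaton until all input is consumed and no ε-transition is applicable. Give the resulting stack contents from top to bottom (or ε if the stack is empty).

YYZ

(q0, 1220, Z)
  read 1, top Z: go to q0, push YYZ → (q0, 220, YYZ)
  read 2, top Y: go to q1, push YY → (q1, 20, YYYZ)
  read 2, top Y: go to q1, push Y → (q1, 0, YYYZ)
  read 0, top Y: go to q1, push ε → (q1, ε, YYZ)
All input consumed in state q1 with stack YYZ.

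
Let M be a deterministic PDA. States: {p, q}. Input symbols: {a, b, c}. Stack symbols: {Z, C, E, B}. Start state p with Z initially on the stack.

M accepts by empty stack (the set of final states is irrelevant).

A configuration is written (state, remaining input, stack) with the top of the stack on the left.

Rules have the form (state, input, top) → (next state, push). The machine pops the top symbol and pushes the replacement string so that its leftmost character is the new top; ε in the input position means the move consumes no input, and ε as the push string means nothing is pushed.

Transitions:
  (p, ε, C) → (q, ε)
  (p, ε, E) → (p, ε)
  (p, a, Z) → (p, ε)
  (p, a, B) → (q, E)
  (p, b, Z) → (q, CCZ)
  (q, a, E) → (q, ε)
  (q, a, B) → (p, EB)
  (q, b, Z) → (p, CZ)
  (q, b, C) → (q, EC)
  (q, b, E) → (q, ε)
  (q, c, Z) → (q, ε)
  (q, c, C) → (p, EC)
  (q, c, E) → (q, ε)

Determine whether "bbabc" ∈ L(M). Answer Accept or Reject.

(p, bbabc, Z)
  read b, top Z: go to q, push CCZ → (q, babc, CCZ)
  read b, top C: go to q, push EC → (q, abc, ECCZ)
  read a, top E: go to q, push ε → (q, bc, CCZ)
  read b, top C: go to q, push EC → (q, c, ECCZ)
  read c, top E: go to q, push ε → (q, ε, CCZ)
All input consumed; stack is CCZ, not empty, and no further ε-move applies.

Reject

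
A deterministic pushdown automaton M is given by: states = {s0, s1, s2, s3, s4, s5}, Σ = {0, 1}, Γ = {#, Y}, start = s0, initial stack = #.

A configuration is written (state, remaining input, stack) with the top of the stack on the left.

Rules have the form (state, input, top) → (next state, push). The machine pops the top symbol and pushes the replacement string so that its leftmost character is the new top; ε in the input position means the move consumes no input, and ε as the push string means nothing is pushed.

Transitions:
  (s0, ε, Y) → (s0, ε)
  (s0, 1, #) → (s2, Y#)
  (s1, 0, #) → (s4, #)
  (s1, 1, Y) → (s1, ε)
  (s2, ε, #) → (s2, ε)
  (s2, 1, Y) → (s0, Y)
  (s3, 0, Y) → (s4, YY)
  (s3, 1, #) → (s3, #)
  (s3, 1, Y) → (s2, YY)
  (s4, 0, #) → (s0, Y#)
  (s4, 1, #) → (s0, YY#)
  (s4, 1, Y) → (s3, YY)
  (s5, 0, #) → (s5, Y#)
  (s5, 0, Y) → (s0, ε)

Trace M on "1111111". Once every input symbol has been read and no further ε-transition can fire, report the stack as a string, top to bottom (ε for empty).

(s0, 1111111, #) ⊢ (s2, 111111, Y#) ⊢ (s0, 11111, Y#) ⊢ (s0, 11111, #) ⊢ (s2, 1111, Y#) ⊢ (s0, 111, Y#) ⊢ (s0, 111, #) ⊢ (s2, 11, Y#) ⊢ (s0, 1, Y#) ⊢ (s0, 1, #) ⊢ (s2, ε, Y#)
All input consumed in state s2 with stack Y#.

Y#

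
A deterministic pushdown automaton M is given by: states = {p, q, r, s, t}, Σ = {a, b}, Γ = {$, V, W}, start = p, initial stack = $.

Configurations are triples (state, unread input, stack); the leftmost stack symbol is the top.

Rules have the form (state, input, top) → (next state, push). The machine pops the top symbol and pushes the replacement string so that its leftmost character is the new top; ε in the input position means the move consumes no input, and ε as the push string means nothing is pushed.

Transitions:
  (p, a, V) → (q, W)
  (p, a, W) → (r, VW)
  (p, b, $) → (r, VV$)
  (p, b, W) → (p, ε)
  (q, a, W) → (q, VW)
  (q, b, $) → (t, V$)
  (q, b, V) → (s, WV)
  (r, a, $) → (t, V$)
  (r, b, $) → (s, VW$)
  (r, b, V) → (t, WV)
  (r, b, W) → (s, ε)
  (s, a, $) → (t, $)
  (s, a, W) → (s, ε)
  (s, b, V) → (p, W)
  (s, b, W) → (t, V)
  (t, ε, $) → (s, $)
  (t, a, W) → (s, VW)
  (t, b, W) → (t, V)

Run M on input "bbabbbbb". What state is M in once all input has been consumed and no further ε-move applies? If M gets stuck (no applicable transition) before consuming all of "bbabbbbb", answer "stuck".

(p, bbabbbbb, $)
  read b, top $: go to r, push VV$ → (r, babbbbb, VV$)
  read b, top V: go to t, push WV → (t, abbbbb, WVV$)
  read a, top W: go to s, push VW → (s, bbbbb, VWVV$)
  read b, top V: go to p, push W → (p, bbbb, WWVV$)
  read b, top W: go to p, push ε → (p, bbb, WVV$)
  read b, top W: go to p, push ε → (p, bb, VV$)
No transition for (p, b, top V); M blocks with input bb remaining.

stuck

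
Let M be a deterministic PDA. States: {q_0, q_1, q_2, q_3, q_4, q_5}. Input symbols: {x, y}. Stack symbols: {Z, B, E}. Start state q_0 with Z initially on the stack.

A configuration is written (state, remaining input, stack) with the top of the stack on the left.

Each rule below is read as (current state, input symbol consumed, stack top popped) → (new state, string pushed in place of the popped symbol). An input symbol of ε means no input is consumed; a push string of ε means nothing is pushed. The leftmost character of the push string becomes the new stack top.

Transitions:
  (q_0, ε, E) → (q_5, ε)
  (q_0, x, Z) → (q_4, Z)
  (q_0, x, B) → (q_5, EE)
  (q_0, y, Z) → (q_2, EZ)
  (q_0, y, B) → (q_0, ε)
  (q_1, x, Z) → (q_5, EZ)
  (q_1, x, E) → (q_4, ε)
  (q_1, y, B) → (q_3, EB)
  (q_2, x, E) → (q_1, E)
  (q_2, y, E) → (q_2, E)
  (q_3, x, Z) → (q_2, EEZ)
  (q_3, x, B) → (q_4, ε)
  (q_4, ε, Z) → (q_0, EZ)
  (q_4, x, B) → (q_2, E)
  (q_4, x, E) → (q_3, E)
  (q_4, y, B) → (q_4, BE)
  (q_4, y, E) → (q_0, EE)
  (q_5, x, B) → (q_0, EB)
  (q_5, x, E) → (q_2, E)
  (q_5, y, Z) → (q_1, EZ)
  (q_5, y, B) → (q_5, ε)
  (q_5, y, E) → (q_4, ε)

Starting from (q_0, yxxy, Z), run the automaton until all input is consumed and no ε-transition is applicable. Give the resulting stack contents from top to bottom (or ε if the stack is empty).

(q_0, yxxy, Z) ⊢ (q_2, xxy, EZ) ⊢ (q_1, xy, EZ) ⊢ (q_4, y, Z) ⊢ (q_0, y, EZ) ⊢ (q_5, y, Z) ⊢ (q_1, ε, EZ)
All input consumed in state q_1 with stack EZ.

EZ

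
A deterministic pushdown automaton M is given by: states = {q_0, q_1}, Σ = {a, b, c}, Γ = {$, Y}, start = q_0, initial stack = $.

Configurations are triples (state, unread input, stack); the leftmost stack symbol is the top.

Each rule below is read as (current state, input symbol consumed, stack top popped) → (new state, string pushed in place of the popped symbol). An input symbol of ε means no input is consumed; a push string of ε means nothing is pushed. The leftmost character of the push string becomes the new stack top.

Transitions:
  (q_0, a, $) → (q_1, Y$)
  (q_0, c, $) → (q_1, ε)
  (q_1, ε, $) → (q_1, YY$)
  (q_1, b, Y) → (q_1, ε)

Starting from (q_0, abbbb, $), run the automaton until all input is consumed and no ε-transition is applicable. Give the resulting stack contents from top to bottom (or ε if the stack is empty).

Y$

(q_0, abbbb, $)
  read a, top $: go to q_1, push Y$ → (q_1, bbbb, Y$)
  read b, top Y: go to q_1, push ε → (q_1, bbb, $)
  ε-move, top $: go to q_1, push YY$ → (q_1, bbb, YY$)
  read b, top Y: go to q_1, push ε → (q_1, bb, Y$)
  read b, top Y: go to q_1, push ε → (q_1, b, $)
  ε-move, top $: go to q_1, push YY$ → (q_1, b, YY$)
  read b, top Y: go to q_1, push ε → (q_1, ε, Y$)
All input consumed in state q_1 with stack Y$.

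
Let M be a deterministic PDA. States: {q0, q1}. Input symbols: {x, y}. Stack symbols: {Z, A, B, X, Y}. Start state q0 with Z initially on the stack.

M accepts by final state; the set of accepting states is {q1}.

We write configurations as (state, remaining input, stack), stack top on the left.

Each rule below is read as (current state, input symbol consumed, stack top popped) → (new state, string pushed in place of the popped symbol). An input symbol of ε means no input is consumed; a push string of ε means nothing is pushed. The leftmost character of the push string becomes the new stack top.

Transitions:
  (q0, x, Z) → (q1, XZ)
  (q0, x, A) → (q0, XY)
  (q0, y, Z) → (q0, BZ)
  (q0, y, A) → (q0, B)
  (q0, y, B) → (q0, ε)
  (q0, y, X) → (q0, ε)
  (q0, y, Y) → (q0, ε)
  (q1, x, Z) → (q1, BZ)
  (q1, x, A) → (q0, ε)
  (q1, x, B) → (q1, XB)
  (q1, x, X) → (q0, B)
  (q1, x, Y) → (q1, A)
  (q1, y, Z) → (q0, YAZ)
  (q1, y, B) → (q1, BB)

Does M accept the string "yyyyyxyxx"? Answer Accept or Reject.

(q0, yyyyyxyxx, Z)
  read y, top Z: go to q0, push BZ → (q0, yyyyxyxx, BZ)
  read y, top B: go to q0, push ε → (q0, yyyxyxx, Z)
  read y, top Z: go to q0, push BZ → (q0, yyxyxx, BZ)
  read y, top B: go to q0, push ε → (q0, yxyxx, Z)
  read y, top Z: go to q0, push BZ → (q0, xyxx, BZ)
No transition applies at (q0, xyxx, BZ); input not fully consumed.

Reject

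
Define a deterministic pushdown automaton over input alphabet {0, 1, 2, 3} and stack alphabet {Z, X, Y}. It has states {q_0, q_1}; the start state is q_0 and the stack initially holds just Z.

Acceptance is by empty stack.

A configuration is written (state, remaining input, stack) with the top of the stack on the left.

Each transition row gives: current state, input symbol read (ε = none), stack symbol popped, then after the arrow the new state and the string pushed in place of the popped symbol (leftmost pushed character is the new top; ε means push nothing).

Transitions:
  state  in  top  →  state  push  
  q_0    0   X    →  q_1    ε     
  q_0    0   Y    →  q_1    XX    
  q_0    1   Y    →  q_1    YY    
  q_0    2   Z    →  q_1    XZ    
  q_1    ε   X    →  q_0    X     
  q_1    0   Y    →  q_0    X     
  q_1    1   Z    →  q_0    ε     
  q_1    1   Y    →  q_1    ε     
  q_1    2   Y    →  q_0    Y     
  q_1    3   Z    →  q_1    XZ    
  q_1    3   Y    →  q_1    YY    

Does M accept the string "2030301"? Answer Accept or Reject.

(q_0, 2030301, Z)
  read 2, top Z: go to q_1, push XZ → (q_1, 030301, XZ)
  ε-move, top X: go to q_0, push X → (q_0, 030301, XZ)
  read 0, top X: go to q_1, push ε → (q_1, 30301, Z)
  read 3, top Z: go to q_1, push XZ → (q_1, 0301, XZ)
  ε-move, top X: go to q_0, push X → (q_0, 0301, XZ)
  read 0, top X: go to q_1, push ε → (q_1, 301, Z)
  read 3, top Z: go to q_1, push XZ → (q_1, 01, XZ)
  ε-move, top X: go to q_0, push X → (q_0, 01, XZ)
  read 0, top X: go to q_1, push ε → (q_1, 1, Z)
  read 1, top Z: go to q_0, push ε → (q_0, ε, ε)
All input consumed and the stack is empty.

Accept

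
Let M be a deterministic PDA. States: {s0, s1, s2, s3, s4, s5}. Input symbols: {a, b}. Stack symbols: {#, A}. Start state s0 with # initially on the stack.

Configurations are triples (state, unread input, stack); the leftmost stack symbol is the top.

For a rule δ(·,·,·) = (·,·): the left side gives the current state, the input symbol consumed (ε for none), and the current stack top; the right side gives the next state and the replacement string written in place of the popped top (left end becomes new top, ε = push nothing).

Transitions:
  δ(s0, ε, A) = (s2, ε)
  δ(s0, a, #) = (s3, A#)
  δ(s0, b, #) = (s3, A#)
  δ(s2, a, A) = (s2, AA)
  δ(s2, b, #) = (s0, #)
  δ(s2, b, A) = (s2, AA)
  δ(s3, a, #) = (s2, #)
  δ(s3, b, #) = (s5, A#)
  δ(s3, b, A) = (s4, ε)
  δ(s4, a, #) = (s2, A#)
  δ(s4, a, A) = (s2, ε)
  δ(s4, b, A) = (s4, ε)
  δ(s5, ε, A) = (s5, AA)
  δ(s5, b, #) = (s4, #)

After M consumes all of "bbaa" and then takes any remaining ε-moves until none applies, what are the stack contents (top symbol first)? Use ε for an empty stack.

(s0, bbaa, #)
  read b, top #: go to s3, push A# → (s3, baa, A#)
  read b, top A: go to s4, push ε → (s4, aa, #)
  read a, top #: go to s2, push A# → (s2, a, A#)
  read a, top A: go to s2, push AA → (s2, ε, AA#)
All input consumed in state s2 with stack AA#.

AA#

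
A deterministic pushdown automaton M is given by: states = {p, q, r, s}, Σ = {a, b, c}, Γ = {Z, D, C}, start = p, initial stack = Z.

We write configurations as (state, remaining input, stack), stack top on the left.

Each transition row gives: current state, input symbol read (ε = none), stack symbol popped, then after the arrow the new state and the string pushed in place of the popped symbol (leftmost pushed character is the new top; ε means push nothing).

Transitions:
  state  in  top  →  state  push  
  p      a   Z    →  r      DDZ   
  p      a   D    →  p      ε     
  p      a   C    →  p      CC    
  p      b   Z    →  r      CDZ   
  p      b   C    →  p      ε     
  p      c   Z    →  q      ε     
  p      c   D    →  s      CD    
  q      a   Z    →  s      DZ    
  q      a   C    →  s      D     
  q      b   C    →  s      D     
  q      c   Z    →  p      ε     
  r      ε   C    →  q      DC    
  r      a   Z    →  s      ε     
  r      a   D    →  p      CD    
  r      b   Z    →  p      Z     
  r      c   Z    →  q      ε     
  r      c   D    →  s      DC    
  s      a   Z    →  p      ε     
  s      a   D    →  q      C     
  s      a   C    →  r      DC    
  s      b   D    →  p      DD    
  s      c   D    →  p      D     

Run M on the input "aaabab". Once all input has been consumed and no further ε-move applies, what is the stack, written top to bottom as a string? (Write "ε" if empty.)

CDDZ

(p, aaabab, Z)
  read a, top Z: go to r, push DDZ → (r, aabab, DDZ)
  read a, top D: go to p, push CD → (p, abab, CDDZ)
  read a, top C: go to p, push CC → (p, bab, CCDDZ)
  read b, top C: go to p, push ε → (p, ab, CDDZ)
  read a, top C: go to p, push CC → (p, b, CCDDZ)
  read b, top C: go to p, push ε → (p, ε, CDDZ)
All input consumed in state p with stack CDDZ.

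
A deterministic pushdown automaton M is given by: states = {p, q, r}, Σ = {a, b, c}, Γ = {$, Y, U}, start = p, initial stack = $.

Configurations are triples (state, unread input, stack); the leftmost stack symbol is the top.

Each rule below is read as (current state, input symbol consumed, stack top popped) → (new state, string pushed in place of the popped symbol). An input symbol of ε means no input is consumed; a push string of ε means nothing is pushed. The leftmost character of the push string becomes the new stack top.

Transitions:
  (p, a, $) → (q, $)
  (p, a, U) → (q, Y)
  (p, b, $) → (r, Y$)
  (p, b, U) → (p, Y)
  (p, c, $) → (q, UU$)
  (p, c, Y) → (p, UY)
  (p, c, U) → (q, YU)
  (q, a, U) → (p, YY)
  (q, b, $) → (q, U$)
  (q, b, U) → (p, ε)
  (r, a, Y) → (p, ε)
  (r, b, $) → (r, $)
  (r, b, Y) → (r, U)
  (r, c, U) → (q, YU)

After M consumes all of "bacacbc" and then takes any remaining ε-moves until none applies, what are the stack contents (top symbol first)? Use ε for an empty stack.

(p, bacacbc, $)
  read b, top $: go to r, push Y$ → (r, acacbc, Y$)
  read a, top Y: go to p, push ε → (p, cacbc, $)
  read c, top $: go to q, push UU$ → (q, acbc, UU$)
  read a, top U: go to p, push YY → (p, cbc, YYU$)
  read c, top Y: go to p, push UY → (p, bc, UYYU$)
  read b, top U: go to p, push Y → (p, c, YYYU$)
  read c, top Y: go to p, push UY → (p, ε, UYYYU$)
All input consumed in state p with stack UYYYU$.

UYYYU$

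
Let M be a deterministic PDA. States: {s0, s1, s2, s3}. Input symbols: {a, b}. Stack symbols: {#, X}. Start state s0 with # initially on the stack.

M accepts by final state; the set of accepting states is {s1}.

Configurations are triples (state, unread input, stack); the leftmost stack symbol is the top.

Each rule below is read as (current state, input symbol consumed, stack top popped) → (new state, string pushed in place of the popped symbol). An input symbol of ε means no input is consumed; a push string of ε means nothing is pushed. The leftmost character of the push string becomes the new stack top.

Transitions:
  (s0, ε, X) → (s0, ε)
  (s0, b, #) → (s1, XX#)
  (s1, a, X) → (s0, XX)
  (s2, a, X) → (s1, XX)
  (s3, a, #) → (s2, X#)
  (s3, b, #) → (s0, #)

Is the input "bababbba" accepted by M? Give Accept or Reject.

(s0, bababbba, #)
  read b, top #: go to s1, push XX# → (s1, ababbba, XX#)
  read a, top X: go to s0, push XX → (s0, babbba, XXX#)
  ε-move, top X: go to s0, push ε → (s0, babbba, XX#)
  ε-move, top X: go to s0, push ε → (s0, babbba, X#)
  ε-move, top X: go to s0, push ε → (s0, babbba, #)
  read b, top #: go to s1, push XX# → (s1, abbba, XX#)
  read a, top X: go to s0, push XX → (s0, bbba, XXX#)
  ε-move, top X: go to s0, push ε → (s0, bbba, XX#)
  ε-move, top X: go to s0, push ε → (s0, bbba, X#)
  ε-move, top X: go to s0, push ε → (s0, bbba, #)
  read b, top #: go to s1, push XX# → (s1, bba, XX#)
No transition applies at (s1, bba, XX#); input not fully consumed.

Reject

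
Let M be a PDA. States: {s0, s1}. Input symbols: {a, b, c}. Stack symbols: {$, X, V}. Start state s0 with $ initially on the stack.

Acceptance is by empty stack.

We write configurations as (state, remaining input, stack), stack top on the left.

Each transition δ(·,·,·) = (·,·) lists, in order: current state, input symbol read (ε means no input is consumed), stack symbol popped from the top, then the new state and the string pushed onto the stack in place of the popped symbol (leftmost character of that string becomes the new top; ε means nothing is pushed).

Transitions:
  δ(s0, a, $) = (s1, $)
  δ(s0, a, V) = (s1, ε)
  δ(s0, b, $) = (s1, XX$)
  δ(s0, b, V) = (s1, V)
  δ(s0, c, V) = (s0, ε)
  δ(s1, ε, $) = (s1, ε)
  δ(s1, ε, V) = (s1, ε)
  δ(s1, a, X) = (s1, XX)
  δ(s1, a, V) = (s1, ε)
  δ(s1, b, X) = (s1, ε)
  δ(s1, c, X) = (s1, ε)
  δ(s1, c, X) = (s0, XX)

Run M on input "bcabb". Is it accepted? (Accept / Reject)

One accepting computation: (s0, bcabb, $) ⊢ (s1, cabb, XX$) ⊢ (s1, abb, X$) ⊢ (s1, bb, XX$) ⊢ (s1, b, X$) ⊢ (s1, ε, $) ⊢ (s1, ε, ε)
All input consumed and the stack is empty.

Accept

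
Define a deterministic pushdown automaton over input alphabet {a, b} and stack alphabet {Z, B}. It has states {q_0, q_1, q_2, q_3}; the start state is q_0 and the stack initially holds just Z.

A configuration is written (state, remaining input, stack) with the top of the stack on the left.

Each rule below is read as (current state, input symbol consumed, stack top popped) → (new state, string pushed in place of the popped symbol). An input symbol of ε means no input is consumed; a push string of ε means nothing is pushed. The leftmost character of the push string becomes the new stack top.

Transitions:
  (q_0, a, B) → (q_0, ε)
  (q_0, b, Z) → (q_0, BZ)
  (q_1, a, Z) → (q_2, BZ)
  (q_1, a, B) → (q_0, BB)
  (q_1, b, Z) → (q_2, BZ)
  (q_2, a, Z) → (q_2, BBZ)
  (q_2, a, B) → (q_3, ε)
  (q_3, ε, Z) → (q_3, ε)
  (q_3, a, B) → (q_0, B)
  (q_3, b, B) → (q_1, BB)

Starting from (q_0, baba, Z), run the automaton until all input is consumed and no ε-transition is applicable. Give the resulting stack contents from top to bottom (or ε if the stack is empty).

Z

(q_0, baba, Z)
  read b, top Z: go to q_0, push BZ → (q_0, aba, BZ)
  read a, top B: go to q_0, push ε → (q_0, ba, Z)
  read b, top Z: go to q_0, push BZ → (q_0, a, BZ)
  read a, top B: go to q_0, push ε → (q_0, ε, Z)
All input consumed in state q_0 with stack Z.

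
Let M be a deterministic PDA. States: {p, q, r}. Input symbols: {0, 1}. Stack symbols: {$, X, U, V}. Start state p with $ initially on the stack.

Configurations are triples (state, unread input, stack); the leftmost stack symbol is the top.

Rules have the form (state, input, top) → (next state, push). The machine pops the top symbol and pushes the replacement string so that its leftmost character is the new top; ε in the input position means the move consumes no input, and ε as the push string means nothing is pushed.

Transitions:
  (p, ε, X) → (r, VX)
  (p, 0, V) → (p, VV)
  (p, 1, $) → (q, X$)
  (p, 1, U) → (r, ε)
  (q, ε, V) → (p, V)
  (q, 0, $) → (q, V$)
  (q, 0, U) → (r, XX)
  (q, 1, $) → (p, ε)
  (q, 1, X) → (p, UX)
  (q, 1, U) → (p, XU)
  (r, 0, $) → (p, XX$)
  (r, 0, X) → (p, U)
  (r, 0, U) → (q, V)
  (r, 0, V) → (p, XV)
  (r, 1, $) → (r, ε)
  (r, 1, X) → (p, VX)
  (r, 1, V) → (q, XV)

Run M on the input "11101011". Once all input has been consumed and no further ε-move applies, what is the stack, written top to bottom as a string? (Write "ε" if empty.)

UXVXX$

(p, 11101011, $)
  read 1, top $: go to q, push X$ → (q, 1101011, X$)
  read 1, top X: go to p, push UX → (p, 101011, UX$)
  read 1, top U: go to r, push ε → (r, 01011, X$)
  read 0, top X: go to p, push U → (p, 1011, U$)
  read 1, top U: go to r, push ε → (r, 011, $)
  read 0, top $: go to p, push XX$ → (p, 11, XX$)
  ε-move, top X: go to r, push VX → (r, 11, VXX$)
  read 1, top V: go to q, push XV → (q, 1, XVXX$)
  read 1, top X: go to p, push UX → (p, ε, UXVXX$)
All input consumed in state p with stack UXVXX$.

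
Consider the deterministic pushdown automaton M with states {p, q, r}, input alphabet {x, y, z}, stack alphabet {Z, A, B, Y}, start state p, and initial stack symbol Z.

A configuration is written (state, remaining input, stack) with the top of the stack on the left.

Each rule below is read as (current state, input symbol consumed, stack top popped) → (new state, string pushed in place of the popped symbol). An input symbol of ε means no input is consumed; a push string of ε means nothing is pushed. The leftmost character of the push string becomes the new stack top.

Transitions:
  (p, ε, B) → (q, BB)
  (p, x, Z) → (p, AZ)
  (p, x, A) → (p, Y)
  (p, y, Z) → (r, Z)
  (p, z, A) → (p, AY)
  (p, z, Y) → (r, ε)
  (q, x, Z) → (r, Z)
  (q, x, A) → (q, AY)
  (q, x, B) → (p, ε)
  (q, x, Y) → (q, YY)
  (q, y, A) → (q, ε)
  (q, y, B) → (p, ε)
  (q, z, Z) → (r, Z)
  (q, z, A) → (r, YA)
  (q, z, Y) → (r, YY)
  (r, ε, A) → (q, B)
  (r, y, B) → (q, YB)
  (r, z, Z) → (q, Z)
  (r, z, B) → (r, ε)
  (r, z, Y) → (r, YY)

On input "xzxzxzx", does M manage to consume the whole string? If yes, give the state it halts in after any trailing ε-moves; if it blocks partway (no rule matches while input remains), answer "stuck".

(p, xzxzxzx, Z)
  read x, top Z: go to p, push AZ → (p, zxzxzx, AZ)
  read z, top A: go to p, push AY → (p, xzxzx, AYZ)
  read x, top A: go to p, push Y → (p, zxzx, YYZ)
  read z, top Y: go to r, push ε → (r, xzx, YZ)
No transition for (r, x, top Y); M blocks with input xzx remaining.

stuck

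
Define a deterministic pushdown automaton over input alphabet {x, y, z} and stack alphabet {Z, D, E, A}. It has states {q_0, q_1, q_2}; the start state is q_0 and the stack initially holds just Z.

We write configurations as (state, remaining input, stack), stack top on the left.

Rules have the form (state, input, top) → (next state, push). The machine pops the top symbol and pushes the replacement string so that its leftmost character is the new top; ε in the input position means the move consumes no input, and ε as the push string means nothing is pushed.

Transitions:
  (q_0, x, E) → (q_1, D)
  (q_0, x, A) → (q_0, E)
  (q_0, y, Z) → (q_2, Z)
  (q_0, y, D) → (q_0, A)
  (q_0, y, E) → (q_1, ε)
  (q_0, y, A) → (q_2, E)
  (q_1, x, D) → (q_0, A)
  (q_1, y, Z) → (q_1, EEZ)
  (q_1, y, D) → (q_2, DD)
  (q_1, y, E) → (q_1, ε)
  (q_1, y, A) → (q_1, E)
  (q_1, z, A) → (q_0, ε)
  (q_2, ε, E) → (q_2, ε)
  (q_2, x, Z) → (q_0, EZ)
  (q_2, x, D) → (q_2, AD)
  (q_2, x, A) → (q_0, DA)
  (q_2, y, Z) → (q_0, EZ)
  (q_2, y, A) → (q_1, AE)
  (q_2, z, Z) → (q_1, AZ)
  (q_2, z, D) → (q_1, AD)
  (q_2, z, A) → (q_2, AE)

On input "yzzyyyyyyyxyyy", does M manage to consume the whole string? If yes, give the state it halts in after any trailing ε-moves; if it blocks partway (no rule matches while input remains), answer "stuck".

stuck

(q_0, yzzyyyyyyyxyyy, Z)
  read y, top Z: go to q_2, push Z → (q_2, zzyyyyyyyxyyy, Z)
  read z, top Z: go to q_1, push AZ → (q_1, zyyyyyyyxyyy, AZ)
  read z, top A: go to q_0, push ε → (q_0, yyyyyyyxyyy, Z)
  read y, top Z: go to q_2, push Z → (q_2, yyyyyyxyyy, Z)
  read y, top Z: go to q_0, push EZ → (q_0, yyyyyxyyy, EZ)
  read y, top E: go to q_1, push ε → (q_1, yyyyxyyy, Z)
  read y, top Z: go to q_1, push EEZ → (q_1, yyyxyyy, EEZ)
  read y, top E: go to q_1, push ε → (q_1, yyxyyy, EZ)
  read y, top E: go to q_1, push ε → (q_1, yxyyy, Z)
  read y, top Z: go to q_1, push EEZ → (q_1, xyyy, EEZ)
No transition for (q_1, x, top E); M blocks with input xyyy remaining.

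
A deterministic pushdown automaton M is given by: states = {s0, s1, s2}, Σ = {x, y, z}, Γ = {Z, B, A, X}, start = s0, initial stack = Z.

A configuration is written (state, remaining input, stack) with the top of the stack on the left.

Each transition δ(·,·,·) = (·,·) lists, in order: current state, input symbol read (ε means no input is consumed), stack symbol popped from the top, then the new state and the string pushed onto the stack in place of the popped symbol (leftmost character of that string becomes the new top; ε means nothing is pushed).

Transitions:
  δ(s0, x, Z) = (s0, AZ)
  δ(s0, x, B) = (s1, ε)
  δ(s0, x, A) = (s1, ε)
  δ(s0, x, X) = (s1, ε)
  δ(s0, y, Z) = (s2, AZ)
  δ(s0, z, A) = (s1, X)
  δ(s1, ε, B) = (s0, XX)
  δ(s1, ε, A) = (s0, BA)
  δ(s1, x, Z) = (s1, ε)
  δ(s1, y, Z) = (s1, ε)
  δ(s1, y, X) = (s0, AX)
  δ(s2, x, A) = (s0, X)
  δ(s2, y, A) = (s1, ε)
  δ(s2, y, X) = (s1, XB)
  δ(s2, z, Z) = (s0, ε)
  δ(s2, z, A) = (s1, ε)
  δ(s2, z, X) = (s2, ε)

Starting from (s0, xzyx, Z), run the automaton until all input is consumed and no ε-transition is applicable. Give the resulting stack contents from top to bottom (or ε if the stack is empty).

XZ

(s0, xzyx, Z)
  read x, top Z: go to s0, push AZ → (s0, zyx, AZ)
  read z, top A: go to s1, push X → (s1, yx, XZ)
  read y, top X: go to s0, push AX → (s0, x, AXZ)
  read x, top A: go to s1, push ε → (s1, ε, XZ)
All input consumed in state s1 with stack XZ.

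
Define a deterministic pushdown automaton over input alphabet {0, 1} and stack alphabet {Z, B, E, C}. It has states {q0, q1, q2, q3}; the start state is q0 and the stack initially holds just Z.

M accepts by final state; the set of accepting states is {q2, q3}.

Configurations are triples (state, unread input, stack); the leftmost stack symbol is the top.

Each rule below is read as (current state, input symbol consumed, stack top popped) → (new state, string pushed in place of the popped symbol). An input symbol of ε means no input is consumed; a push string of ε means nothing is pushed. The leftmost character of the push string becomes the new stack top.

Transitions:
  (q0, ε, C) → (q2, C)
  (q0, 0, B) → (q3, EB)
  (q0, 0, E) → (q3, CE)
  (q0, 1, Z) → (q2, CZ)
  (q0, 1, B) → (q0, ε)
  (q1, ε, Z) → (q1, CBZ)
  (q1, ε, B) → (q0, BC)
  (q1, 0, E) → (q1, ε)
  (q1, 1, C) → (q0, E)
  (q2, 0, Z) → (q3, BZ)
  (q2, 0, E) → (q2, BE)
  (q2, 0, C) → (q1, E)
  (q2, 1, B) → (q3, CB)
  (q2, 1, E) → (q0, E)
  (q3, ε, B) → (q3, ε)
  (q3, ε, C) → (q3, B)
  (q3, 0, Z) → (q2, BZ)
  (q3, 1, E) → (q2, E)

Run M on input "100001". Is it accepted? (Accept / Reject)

Reject

(q0, 100001, Z) ⊢ (q2, 00001, CZ) ⊢ (q1, 0001, EZ) ⊢ (q1, 001, Z) ⊢ (q1, 001, CBZ)
No transition applies at (q1, 001, CBZ); input not fully consumed.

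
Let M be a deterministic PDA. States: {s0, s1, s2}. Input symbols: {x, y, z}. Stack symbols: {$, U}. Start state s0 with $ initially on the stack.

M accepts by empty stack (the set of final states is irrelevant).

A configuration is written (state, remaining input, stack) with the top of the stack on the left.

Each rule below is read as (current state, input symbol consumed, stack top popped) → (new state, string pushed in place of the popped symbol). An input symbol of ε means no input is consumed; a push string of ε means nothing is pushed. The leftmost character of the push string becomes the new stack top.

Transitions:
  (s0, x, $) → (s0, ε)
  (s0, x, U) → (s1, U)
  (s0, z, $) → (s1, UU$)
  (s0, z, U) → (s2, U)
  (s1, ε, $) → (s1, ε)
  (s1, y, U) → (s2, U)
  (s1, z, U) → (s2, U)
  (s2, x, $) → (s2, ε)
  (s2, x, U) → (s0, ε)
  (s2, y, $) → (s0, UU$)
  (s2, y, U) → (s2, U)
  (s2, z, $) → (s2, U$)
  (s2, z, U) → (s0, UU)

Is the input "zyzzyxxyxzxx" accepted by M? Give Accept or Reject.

Accept

(s0, zyzzyxxyxzxx, $)
  read z, top $: go to s1, push UU$ → (s1, yzzyxxyxzxx, UU$)
  read y, top U: go to s2, push U → (s2, zzyxxyxzxx, UU$)
  read z, top U: go to s0, push UU → (s0, zyxxyxzxx, UUU$)
  read z, top U: go to s2, push U → (s2, yxxyxzxx, UUU$)
  read y, top U: go to s2, push U → (s2, xxyxzxx, UUU$)
  read x, top U: go to s0, push ε → (s0, xyxzxx, UU$)
  read x, top U: go to s1, push U → (s1, yxzxx, UU$)
  read y, top U: go to s2, push U → (s2, xzxx, UU$)
  read x, top U: go to s0, push ε → (s0, zxx, U$)
  read z, top U: go to s2, push U → (s2, xx, U$)
  read x, top U: go to s0, push ε → (s0, x, $)
  read x, top $: go to s0, push ε → (s0, ε, ε)
All input consumed and the stack is empty.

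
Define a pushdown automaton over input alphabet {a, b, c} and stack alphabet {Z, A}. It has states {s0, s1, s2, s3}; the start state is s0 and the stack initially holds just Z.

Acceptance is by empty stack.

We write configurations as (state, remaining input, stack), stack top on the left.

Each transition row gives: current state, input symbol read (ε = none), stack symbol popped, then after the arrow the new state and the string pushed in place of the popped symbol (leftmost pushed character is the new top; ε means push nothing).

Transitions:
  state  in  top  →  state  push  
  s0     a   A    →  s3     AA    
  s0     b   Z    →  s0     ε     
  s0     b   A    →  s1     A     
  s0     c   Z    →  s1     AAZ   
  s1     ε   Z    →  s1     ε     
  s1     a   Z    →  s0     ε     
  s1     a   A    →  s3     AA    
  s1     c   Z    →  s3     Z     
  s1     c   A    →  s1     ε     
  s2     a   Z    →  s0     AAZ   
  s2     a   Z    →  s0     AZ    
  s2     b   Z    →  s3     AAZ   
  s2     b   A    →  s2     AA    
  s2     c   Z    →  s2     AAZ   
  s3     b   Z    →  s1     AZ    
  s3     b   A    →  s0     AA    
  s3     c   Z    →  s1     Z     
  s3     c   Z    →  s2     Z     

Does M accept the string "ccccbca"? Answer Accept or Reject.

Accept

One accepting computation: (s0, ccccbca, Z) ⊢ (s1, cccbca, AAZ) ⊢ (s1, ccbca, AZ) ⊢ (s1, cbca, Z) ⊢ (s3, bca, Z) ⊢ (s1, ca, AZ) ⊢ (s1, a, Z) ⊢ (s0, ε, ε)
All input consumed and the stack is empty.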